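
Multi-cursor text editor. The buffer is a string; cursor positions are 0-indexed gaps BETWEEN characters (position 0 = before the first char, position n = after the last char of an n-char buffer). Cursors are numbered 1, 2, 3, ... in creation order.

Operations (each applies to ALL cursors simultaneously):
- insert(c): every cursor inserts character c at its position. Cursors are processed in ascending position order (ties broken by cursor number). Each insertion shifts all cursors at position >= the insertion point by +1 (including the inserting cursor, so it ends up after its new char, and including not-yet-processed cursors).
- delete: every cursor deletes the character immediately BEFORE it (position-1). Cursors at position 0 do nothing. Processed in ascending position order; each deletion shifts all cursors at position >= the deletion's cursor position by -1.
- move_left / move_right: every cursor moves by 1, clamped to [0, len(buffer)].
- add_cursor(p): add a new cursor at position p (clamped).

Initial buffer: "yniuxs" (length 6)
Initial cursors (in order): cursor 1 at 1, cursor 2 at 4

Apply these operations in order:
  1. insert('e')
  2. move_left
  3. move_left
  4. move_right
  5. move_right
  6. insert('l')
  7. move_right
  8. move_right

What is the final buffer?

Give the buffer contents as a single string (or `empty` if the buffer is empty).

After op 1 (insert('e')): buffer="yeniuexs" (len 8), cursors c1@2 c2@6, authorship .1...2..
After op 2 (move_left): buffer="yeniuexs" (len 8), cursors c1@1 c2@5, authorship .1...2..
After op 3 (move_left): buffer="yeniuexs" (len 8), cursors c1@0 c2@4, authorship .1...2..
After op 4 (move_right): buffer="yeniuexs" (len 8), cursors c1@1 c2@5, authorship .1...2..
After op 5 (move_right): buffer="yeniuexs" (len 8), cursors c1@2 c2@6, authorship .1...2..
After op 6 (insert('l')): buffer="yelniuelxs" (len 10), cursors c1@3 c2@8, authorship .11...22..
After op 7 (move_right): buffer="yelniuelxs" (len 10), cursors c1@4 c2@9, authorship .11...22..
After op 8 (move_right): buffer="yelniuelxs" (len 10), cursors c1@5 c2@10, authorship .11...22..

Answer: yelniuelxs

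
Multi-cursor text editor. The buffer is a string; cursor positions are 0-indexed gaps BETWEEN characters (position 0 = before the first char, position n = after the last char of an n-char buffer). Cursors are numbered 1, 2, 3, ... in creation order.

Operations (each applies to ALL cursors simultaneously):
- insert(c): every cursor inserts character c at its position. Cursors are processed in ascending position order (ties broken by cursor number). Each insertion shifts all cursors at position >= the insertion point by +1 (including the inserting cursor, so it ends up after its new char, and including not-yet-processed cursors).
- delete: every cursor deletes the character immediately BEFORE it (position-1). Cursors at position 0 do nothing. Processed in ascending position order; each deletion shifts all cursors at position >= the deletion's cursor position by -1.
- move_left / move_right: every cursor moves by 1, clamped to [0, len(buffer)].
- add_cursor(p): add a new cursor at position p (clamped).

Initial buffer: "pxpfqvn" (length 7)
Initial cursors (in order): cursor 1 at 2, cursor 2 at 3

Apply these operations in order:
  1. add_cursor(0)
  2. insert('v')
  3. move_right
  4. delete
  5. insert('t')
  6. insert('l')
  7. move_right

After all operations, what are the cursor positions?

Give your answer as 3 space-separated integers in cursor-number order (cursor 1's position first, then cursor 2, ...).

After op 1 (add_cursor(0)): buffer="pxpfqvn" (len 7), cursors c3@0 c1@2 c2@3, authorship .......
After op 2 (insert('v')): buffer="vpxvpvfqvn" (len 10), cursors c3@1 c1@4 c2@6, authorship 3..1.2....
After op 3 (move_right): buffer="vpxvpvfqvn" (len 10), cursors c3@2 c1@5 c2@7, authorship 3..1.2....
After op 4 (delete): buffer="vxvvqvn" (len 7), cursors c3@1 c1@3 c2@4, authorship 3.12...
After op 5 (insert('t')): buffer="vtxvtvtqvn" (len 10), cursors c3@2 c1@5 c2@7, authorship 33.1122...
After op 6 (insert('l')): buffer="vtlxvtlvtlqvn" (len 13), cursors c3@3 c1@7 c2@10, authorship 333.111222...
After op 7 (move_right): buffer="vtlxvtlvtlqvn" (len 13), cursors c3@4 c1@8 c2@11, authorship 333.111222...

Answer: 8 11 4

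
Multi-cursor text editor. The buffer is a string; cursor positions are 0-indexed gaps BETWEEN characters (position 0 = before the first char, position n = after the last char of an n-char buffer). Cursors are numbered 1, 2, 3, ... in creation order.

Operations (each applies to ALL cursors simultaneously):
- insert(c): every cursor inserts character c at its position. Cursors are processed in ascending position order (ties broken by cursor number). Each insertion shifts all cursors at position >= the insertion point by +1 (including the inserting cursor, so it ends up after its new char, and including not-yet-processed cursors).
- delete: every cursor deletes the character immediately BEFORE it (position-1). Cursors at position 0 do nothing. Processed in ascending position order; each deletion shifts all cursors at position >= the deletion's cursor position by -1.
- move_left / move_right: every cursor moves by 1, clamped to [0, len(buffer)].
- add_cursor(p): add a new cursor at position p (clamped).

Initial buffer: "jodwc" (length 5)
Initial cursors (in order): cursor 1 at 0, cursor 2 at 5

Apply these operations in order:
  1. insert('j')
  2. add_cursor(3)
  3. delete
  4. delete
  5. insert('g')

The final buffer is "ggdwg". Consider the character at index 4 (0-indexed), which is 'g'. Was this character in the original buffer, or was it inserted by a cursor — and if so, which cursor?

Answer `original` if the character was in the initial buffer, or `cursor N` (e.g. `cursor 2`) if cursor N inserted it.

Answer: cursor 2

Derivation:
After op 1 (insert('j')): buffer="jjodwcj" (len 7), cursors c1@1 c2@7, authorship 1.....2
After op 2 (add_cursor(3)): buffer="jjodwcj" (len 7), cursors c1@1 c3@3 c2@7, authorship 1.....2
After op 3 (delete): buffer="jdwc" (len 4), cursors c1@0 c3@1 c2@4, authorship ....
After op 4 (delete): buffer="dw" (len 2), cursors c1@0 c3@0 c2@2, authorship ..
After op 5 (insert('g')): buffer="ggdwg" (len 5), cursors c1@2 c3@2 c2@5, authorship 13..2
Authorship (.=original, N=cursor N): 1 3 . . 2
Index 4: author = 2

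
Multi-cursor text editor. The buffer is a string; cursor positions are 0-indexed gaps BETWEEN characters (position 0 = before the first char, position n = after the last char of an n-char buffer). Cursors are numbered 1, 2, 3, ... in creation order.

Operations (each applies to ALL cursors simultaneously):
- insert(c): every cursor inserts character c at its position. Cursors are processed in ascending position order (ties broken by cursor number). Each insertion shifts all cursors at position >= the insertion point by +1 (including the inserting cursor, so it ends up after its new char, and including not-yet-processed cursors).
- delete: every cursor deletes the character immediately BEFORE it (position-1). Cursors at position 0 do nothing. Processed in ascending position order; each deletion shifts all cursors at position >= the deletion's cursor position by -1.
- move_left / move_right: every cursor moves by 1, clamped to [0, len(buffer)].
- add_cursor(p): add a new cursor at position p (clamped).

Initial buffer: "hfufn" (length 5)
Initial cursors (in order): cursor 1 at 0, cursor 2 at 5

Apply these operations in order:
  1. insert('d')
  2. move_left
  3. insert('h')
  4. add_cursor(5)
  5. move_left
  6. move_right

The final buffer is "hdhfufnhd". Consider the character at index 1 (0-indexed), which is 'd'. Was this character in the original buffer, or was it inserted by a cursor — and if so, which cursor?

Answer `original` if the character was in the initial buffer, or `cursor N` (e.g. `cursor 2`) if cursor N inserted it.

Answer: cursor 1

Derivation:
After op 1 (insert('d')): buffer="dhfufnd" (len 7), cursors c1@1 c2@7, authorship 1.....2
After op 2 (move_left): buffer="dhfufnd" (len 7), cursors c1@0 c2@6, authorship 1.....2
After op 3 (insert('h')): buffer="hdhfufnhd" (len 9), cursors c1@1 c2@8, authorship 11.....22
After op 4 (add_cursor(5)): buffer="hdhfufnhd" (len 9), cursors c1@1 c3@5 c2@8, authorship 11.....22
After op 5 (move_left): buffer="hdhfufnhd" (len 9), cursors c1@0 c3@4 c2@7, authorship 11.....22
After op 6 (move_right): buffer="hdhfufnhd" (len 9), cursors c1@1 c3@5 c2@8, authorship 11.....22
Authorship (.=original, N=cursor N): 1 1 . . . . . 2 2
Index 1: author = 1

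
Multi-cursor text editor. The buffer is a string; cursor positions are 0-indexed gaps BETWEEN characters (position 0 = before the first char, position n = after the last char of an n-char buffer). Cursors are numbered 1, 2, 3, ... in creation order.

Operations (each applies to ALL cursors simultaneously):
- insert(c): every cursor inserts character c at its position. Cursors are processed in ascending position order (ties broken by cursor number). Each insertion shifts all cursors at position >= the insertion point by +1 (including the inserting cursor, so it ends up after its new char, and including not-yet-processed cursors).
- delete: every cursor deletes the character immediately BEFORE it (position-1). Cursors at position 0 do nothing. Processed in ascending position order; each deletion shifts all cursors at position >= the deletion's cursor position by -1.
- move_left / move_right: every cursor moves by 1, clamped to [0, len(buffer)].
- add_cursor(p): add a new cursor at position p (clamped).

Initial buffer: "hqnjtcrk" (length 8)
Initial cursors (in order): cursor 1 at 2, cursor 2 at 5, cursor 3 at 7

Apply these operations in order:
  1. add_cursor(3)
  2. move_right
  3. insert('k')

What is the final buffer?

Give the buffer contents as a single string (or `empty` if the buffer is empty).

After op 1 (add_cursor(3)): buffer="hqnjtcrk" (len 8), cursors c1@2 c4@3 c2@5 c3@7, authorship ........
After op 2 (move_right): buffer="hqnjtcrk" (len 8), cursors c1@3 c4@4 c2@6 c3@8, authorship ........
After op 3 (insert('k')): buffer="hqnkjktckrkk" (len 12), cursors c1@4 c4@6 c2@9 c3@12, authorship ...1.4..2..3

Answer: hqnkjktckrkk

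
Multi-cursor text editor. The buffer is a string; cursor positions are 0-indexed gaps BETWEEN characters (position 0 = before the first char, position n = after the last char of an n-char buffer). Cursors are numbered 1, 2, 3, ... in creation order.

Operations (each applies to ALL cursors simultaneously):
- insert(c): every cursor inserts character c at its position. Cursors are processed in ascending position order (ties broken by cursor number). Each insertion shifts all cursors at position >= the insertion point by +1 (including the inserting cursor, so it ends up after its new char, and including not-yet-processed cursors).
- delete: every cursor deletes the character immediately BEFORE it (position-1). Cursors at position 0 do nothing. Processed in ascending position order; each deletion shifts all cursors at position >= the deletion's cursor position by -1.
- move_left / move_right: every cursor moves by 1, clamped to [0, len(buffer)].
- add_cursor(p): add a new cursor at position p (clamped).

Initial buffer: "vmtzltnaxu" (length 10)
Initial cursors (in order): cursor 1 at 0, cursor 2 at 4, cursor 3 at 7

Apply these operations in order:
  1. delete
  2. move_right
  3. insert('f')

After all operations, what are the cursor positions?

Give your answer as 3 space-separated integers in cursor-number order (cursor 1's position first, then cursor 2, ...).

After op 1 (delete): buffer="vmtltaxu" (len 8), cursors c1@0 c2@3 c3@5, authorship ........
After op 2 (move_right): buffer="vmtltaxu" (len 8), cursors c1@1 c2@4 c3@6, authorship ........
After op 3 (insert('f')): buffer="vfmtlftafxu" (len 11), cursors c1@2 c2@6 c3@9, authorship .1...2..3..

Answer: 2 6 9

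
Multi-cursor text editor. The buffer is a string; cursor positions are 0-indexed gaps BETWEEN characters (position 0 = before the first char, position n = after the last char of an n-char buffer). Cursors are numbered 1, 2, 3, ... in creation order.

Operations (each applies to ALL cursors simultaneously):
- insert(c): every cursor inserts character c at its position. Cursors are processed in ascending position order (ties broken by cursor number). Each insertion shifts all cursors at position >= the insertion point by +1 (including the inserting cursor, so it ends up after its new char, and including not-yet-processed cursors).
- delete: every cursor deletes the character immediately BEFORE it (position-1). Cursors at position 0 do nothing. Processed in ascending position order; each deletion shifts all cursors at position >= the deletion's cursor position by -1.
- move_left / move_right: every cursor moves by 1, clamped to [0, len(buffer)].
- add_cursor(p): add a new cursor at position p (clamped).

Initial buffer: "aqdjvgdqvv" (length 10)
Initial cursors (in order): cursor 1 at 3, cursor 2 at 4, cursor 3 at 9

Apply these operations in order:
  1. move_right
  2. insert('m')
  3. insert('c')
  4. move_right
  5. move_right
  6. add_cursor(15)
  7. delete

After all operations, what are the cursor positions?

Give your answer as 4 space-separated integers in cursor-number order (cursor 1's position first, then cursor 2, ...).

After op 1 (move_right): buffer="aqdjvgdqvv" (len 10), cursors c1@4 c2@5 c3@10, authorship ..........
After op 2 (insert('m')): buffer="aqdjmvmgdqvvm" (len 13), cursors c1@5 c2@7 c3@13, authorship ....1.2.....3
After op 3 (insert('c')): buffer="aqdjmcvmcgdqvvmc" (len 16), cursors c1@6 c2@9 c3@16, authorship ....11.22.....33
After op 4 (move_right): buffer="aqdjmcvmcgdqvvmc" (len 16), cursors c1@7 c2@10 c3@16, authorship ....11.22.....33
After op 5 (move_right): buffer="aqdjmcvmcgdqvvmc" (len 16), cursors c1@8 c2@11 c3@16, authorship ....11.22.....33
After op 6 (add_cursor(15)): buffer="aqdjmcvmcgdqvvmc" (len 16), cursors c1@8 c2@11 c4@15 c3@16, authorship ....11.22.....33
After op 7 (delete): buffer="aqdjmcvcgqvv" (len 12), cursors c1@7 c2@9 c3@12 c4@12, authorship ....11.2....

Answer: 7 9 12 12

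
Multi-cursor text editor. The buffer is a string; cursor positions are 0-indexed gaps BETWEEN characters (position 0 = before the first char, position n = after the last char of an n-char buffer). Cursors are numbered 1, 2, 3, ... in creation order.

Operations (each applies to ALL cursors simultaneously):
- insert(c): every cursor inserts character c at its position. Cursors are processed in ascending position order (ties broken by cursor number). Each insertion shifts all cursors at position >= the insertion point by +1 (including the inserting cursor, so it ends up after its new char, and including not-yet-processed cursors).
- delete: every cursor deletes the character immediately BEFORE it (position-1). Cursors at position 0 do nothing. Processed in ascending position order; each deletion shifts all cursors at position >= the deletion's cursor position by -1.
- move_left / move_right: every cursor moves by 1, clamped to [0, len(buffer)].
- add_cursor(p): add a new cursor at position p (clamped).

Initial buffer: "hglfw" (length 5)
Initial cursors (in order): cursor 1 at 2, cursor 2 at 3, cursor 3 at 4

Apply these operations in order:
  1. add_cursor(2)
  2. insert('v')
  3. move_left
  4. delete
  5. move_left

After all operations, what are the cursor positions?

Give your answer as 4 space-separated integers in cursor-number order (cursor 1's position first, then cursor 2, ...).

Answer: 0 1 2 0

Derivation:
After op 1 (add_cursor(2)): buffer="hglfw" (len 5), cursors c1@2 c4@2 c2@3 c3@4, authorship .....
After op 2 (insert('v')): buffer="hgvvlvfvw" (len 9), cursors c1@4 c4@4 c2@6 c3@8, authorship ..14.2.3.
After op 3 (move_left): buffer="hgvvlvfvw" (len 9), cursors c1@3 c4@3 c2@5 c3@7, authorship ..14.2.3.
After op 4 (delete): buffer="hvvvw" (len 5), cursors c1@1 c4@1 c2@2 c3@3, authorship .423.
After op 5 (move_left): buffer="hvvvw" (len 5), cursors c1@0 c4@0 c2@1 c3@2, authorship .423.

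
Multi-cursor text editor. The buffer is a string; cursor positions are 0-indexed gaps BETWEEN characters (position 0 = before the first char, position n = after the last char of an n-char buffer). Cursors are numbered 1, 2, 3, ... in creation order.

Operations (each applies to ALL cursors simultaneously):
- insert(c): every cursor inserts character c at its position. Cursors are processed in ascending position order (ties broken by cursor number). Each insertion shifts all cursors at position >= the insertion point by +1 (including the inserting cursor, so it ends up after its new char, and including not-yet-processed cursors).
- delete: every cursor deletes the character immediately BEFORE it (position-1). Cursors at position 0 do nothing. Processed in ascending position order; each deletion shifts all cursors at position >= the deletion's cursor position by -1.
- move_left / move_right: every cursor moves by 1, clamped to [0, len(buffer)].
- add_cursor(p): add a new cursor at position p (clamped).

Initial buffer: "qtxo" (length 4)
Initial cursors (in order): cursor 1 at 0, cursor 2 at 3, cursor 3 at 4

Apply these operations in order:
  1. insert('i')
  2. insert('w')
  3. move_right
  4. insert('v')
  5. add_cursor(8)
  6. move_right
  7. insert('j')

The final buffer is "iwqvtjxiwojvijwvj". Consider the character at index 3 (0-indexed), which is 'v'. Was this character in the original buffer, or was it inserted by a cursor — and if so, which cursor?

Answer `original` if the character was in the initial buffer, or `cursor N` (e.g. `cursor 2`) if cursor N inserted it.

Answer: cursor 1

Derivation:
After op 1 (insert('i')): buffer="iqtxioi" (len 7), cursors c1@1 c2@5 c3@7, authorship 1...2.3
After op 2 (insert('w')): buffer="iwqtxiwoiw" (len 10), cursors c1@2 c2@7 c3@10, authorship 11...22.33
After op 3 (move_right): buffer="iwqtxiwoiw" (len 10), cursors c1@3 c2@8 c3@10, authorship 11...22.33
After op 4 (insert('v')): buffer="iwqvtxiwoviwv" (len 13), cursors c1@4 c2@10 c3@13, authorship 11.1..22.2333
After op 5 (add_cursor(8)): buffer="iwqvtxiwoviwv" (len 13), cursors c1@4 c4@8 c2@10 c3@13, authorship 11.1..22.2333
After op 6 (move_right): buffer="iwqvtxiwoviwv" (len 13), cursors c1@5 c4@9 c2@11 c3@13, authorship 11.1..22.2333
After op 7 (insert('j')): buffer="iwqvtjxiwojvijwvj" (len 17), cursors c1@6 c4@11 c2@14 c3@17, authorship 11.1.1.22.4232333
Authorship (.=original, N=cursor N): 1 1 . 1 . 1 . 2 2 . 4 2 3 2 3 3 3
Index 3: author = 1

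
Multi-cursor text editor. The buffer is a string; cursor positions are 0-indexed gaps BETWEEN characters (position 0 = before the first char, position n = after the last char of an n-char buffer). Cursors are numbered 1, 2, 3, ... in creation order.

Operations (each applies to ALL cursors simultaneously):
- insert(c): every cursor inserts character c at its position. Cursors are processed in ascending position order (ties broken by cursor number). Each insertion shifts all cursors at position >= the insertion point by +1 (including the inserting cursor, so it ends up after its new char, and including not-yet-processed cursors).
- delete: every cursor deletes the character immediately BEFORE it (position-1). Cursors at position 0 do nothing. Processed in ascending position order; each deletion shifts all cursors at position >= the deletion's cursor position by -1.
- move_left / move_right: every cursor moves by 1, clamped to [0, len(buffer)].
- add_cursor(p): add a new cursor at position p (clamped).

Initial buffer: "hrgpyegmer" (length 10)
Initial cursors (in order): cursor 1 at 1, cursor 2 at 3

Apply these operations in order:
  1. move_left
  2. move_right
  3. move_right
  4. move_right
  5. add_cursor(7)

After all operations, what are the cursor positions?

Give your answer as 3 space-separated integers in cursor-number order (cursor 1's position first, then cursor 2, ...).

After op 1 (move_left): buffer="hrgpyegmer" (len 10), cursors c1@0 c2@2, authorship ..........
After op 2 (move_right): buffer="hrgpyegmer" (len 10), cursors c1@1 c2@3, authorship ..........
After op 3 (move_right): buffer="hrgpyegmer" (len 10), cursors c1@2 c2@4, authorship ..........
After op 4 (move_right): buffer="hrgpyegmer" (len 10), cursors c1@3 c2@5, authorship ..........
After op 5 (add_cursor(7)): buffer="hrgpyegmer" (len 10), cursors c1@3 c2@5 c3@7, authorship ..........

Answer: 3 5 7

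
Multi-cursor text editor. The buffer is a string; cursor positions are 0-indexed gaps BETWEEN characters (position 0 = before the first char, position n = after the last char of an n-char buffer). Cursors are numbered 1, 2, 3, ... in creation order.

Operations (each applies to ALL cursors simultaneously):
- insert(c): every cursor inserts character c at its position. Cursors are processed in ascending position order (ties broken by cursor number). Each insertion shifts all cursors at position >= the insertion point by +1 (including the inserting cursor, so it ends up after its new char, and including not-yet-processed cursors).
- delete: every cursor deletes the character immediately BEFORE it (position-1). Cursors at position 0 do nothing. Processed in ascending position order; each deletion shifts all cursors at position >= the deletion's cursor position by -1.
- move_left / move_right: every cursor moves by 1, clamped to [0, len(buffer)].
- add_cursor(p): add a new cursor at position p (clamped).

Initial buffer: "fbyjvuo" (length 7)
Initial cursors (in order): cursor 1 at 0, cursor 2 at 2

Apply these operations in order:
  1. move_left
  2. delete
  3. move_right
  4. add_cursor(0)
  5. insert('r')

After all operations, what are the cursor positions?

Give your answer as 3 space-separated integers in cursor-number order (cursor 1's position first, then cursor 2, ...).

After op 1 (move_left): buffer="fbyjvuo" (len 7), cursors c1@0 c2@1, authorship .......
After op 2 (delete): buffer="byjvuo" (len 6), cursors c1@0 c2@0, authorship ......
After op 3 (move_right): buffer="byjvuo" (len 6), cursors c1@1 c2@1, authorship ......
After op 4 (add_cursor(0)): buffer="byjvuo" (len 6), cursors c3@0 c1@1 c2@1, authorship ......
After op 5 (insert('r')): buffer="rbrryjvuo" (len 9), cursors c3@1 c1@4 c2@4, authorship 3.12.....

Answer: 4 4 1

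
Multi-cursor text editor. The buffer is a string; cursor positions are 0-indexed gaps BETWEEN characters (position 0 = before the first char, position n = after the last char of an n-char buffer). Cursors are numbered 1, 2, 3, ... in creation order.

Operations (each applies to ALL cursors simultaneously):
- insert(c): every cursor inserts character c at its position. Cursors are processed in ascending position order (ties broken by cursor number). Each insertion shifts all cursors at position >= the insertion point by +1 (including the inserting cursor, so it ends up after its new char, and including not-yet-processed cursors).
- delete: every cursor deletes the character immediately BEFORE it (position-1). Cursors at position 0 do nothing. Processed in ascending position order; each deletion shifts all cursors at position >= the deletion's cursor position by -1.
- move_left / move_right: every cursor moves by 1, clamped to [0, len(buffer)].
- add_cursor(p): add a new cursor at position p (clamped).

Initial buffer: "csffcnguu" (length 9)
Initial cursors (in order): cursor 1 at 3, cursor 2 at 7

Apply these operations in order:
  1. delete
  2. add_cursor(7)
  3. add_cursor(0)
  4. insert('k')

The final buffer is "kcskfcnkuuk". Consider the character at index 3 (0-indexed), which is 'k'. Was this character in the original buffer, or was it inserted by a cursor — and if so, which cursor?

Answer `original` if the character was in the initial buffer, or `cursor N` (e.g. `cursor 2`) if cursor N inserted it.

After op 1 (delete): buffer="csfcnuu" (len 7), cursors c1@2 c2@5, authorship .......
After op 2 (add_cursor(7)): buffer="csfcnuu" (len 7), cursors c1@2 c2@5 c3@7, authorship .......
After op 3 (add_cursor(0)): buffer="csfcnuu" (len 7), cursors c4@0 c1@2 c2@5 c3@7, authorship .......
After op 4 (insert('k')): buffer="kcskfcnkuuk" (len 11), cursors c4@1 c1@4 c2@8 c3@11, authorship 4..1...2..3
Authorship (.=original, N=cursor N): 4 . . 1 . . . 2 . . 3
Index 3: author = 1

Answer: cursor 1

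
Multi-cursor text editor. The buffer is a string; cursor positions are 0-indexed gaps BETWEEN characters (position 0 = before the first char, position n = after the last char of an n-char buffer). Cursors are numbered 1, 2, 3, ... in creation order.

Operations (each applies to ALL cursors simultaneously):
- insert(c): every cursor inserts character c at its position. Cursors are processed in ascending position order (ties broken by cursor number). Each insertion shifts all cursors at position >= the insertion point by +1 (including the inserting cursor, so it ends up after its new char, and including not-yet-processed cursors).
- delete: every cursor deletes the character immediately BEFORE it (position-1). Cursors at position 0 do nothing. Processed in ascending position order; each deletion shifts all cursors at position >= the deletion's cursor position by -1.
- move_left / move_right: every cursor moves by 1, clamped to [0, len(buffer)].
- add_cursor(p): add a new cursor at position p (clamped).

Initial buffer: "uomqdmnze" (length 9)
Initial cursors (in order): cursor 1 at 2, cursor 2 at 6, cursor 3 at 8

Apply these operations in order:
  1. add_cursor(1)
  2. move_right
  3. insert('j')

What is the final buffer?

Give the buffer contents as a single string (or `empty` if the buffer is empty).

After op 1 (add_cursor(1)): buffer="uomqdmnze" (len 9), cursors c4@1 c1@2 c2@6 c3@8, authorship .........
After op 2 (move_right): buffer="uomqdmnze" (len 9), cursors c4@2 c1@3 c2@7 c3@9, authorship .........
After op 3 (insert('j')): buffer="uojmjqdmnjzej" (len 13), cursors c4@3 c1@5 c2@10 c3@13, authorship ..4.1....2..3

Answer: uojmjqdmnjzej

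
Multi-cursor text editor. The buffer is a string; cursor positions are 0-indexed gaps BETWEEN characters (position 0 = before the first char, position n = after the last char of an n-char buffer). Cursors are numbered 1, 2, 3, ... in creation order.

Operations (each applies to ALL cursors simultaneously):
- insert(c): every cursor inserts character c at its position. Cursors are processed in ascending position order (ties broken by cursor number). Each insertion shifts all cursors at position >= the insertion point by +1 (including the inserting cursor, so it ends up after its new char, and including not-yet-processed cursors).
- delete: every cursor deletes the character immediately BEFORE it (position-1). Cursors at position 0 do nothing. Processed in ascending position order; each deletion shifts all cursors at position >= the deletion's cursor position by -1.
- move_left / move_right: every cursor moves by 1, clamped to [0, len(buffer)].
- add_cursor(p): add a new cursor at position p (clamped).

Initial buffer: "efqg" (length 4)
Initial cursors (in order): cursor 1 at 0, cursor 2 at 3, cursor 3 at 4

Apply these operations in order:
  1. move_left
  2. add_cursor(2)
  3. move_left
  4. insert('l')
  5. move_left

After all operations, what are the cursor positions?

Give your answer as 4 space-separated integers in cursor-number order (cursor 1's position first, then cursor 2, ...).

After op 1 (move_left): buffer="efqg" (len 4), cursors c1@0 c2@2 c3@3, authorship ....
After op 2 (add_cursor(2)): buffer="efqg" (len 4), cursors c1@0 c2@2 c4@2 c3@3, authorship ....
After op 3 (move_left): buffer="efqg" (len 4), cursors c1@0 c2@1 c4@1 c3@2, authorship ....
After op 4 (insert('l')): buffer="lellflqg" (len 8), cursors c1@1 c2@4 c4@4 c3@6, authorship 1.24.3..
After op 5 (move_left): buffer="lellflqg" (len 8), cursors c1@0 c2@3 c4@3 c3@5, authorship 1.24.3..

Answer: 0 3 5 3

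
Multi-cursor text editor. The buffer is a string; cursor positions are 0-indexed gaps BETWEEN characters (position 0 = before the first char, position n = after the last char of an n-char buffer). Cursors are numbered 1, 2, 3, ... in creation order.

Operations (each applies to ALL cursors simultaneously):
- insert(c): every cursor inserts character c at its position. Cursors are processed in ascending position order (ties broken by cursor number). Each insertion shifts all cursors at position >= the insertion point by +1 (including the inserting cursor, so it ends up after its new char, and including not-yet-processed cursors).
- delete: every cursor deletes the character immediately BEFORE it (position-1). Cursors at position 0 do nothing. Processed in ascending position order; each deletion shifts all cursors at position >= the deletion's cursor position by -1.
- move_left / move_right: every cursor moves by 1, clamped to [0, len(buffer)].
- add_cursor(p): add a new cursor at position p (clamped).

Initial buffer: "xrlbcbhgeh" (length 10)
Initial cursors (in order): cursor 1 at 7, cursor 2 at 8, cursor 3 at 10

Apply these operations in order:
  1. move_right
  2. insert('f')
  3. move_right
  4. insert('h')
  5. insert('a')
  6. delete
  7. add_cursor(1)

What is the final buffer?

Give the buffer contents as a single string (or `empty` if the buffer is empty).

After op 1 (move_right): buffer="xrlbcbhgeh" (len 10), cursors c1@8 c2@9 c3@10, authorship ..........
After op 2 (insert('f')): buffer="xrlbcbhgfefhf" (len 13), cursors c1@9 c2@11 c3@13, authorship ........1.2.3
After op 3 (move_right): buffer="xrlbcbhgfefhf" (len 13), cursors c1@10 c2@12 c3@13, authorship ........1.2.3
After op 4 (insert('h')): buffer="xrlbcbhgfehfhhfh" (len 16), cursors c1@11 c2@14 c3@16, authorship ........1.12.233
After op 5 (insert('a')): buffer="xrlbcbhgfehafhhafha" (len 19), cursors c1@12 c2@16 c3@19, authorship ........1.112.22333
After op 6 (delete): buffer="xrlbcbhgfehfhhfh" (len 16), cursors c1@11 c2@14 c3@16, authorship ........1.12.233
After op 7 (add_cursor(1)): buffer="xrlbcbhgfehfhhfh" (len 16), cursors c4@1 c1@11 c2@14 c3@16, authorship ........1.12.233

Answer: xrlbcbhgfehfhhfh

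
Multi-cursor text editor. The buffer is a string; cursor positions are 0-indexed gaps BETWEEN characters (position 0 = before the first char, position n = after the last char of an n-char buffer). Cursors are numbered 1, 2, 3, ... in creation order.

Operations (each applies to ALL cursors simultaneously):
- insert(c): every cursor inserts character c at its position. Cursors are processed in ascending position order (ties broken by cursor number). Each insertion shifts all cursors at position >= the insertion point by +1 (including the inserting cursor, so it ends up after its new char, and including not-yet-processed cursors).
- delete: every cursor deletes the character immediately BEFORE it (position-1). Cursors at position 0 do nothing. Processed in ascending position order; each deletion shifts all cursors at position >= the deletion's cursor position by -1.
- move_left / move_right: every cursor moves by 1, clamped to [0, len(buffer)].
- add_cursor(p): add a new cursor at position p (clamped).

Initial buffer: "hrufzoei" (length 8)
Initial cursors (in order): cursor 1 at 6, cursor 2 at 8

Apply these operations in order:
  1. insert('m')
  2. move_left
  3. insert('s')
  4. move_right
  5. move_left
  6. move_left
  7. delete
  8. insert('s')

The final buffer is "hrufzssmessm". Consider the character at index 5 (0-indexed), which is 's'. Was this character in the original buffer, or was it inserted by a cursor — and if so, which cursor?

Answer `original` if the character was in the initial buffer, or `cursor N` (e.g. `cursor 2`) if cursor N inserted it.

Answer: cursor 1

Derivation:
After op 1 (insert('m')): buffer="hrufzomeim" (len 10), cursors c1@7 c2@10, authorship ......1..2
After op 2 (move_left): buffer="hrufzomeim" (len 10), cursors c1@6 c2@9, authorship ......1..2
After op 3 (insert('s')): buffer="hrufzosmeism" (len 12), cursors c1@7 c2@11, authorship ......11..22
After op 4 (move_right): buffer="hrufzosmeism" (len 12), cursors c1@8 c2@12, authorship ......11..22
After op 5 (move_left): buffer="hrufzosmeism" (len 12), cursors c1@7 c2@11, authorship ......11..22
After op 6 (move_left): buffer="hrufzosmeism" (len 12), cursors c1@6 c2@10, authorship ......11..22
After op 7 (delete): buffer="hrufzsmesm" (len 10), cursors c1@5 c2@8, authorship .....11.22
After op 8 (insert('s')): buffer="hrufzssmessm" (len 12), cursors c1@6 c2@10, authorship .....111.222
Authorship (.=original, N=cursor N): . . . . . 1 1 1 . 2 2 2
Index 5: author = 1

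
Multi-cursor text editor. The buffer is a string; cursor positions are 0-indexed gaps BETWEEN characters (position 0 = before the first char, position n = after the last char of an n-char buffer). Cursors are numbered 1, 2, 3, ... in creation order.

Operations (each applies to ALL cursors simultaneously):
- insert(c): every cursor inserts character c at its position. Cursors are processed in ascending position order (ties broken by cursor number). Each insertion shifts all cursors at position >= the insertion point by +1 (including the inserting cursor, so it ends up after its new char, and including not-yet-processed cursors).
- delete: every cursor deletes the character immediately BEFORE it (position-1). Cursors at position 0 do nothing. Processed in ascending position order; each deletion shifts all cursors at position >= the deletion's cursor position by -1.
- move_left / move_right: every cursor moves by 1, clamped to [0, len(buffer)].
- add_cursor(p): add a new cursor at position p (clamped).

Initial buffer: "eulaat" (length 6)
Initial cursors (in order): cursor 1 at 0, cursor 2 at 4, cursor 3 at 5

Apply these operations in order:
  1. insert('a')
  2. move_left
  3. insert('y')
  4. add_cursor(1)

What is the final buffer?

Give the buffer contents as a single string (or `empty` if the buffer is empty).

After op 1 (insert('a')): buffer="aeulaaaat" (len 9), cursors c1@1 c2@6 c3@8, authorship 1....2.3.
After op 2 (move_left): buffer="aeulaaaat" (len 9), cursors c1@0 c2@5 c3@7, authorship 1....2.3.
After op 3 (insert('y')): buffer="yaeulayaayat" (len 12), cursors c1@1 c2@7 c3@10, authorship 11....22.33.
After op 4 (add_cursor(1)): buffer="yaeulayaayat" (len 12), cursors c1@1 c4@1 c2@7 c3@10, authorship 11....22.33.

Answer: yaeulayaayat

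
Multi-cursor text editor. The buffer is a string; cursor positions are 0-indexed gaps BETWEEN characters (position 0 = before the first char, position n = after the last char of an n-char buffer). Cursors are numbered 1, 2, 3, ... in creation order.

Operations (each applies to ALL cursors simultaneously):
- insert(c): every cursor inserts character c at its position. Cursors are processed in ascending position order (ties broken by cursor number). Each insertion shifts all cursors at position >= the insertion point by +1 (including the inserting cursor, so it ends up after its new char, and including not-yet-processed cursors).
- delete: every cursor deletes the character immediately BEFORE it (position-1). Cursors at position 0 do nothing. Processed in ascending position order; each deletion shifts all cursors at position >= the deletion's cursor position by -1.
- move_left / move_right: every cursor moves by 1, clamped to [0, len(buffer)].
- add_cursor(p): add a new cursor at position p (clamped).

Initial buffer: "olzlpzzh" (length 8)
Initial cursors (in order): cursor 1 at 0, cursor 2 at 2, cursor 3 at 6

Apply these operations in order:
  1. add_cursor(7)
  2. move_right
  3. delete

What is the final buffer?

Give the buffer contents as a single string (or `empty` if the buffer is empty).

After op 1 (add_cursor(7)): buffer="olzlpzzh" (len 8), cursors c1@0 c2@2 c3@6 c4@7, authorship ........
After op 2 (move_right): buffer="olzlpzzh" (len 8), cursors c1@1 c2@3 c3@7 c4@8, authorship ........
After op 3 (delete): buffer="llpz" (len 4), cursors c1@0 c2@1 c3@4 c4@4, authorship ....

Answer: llpz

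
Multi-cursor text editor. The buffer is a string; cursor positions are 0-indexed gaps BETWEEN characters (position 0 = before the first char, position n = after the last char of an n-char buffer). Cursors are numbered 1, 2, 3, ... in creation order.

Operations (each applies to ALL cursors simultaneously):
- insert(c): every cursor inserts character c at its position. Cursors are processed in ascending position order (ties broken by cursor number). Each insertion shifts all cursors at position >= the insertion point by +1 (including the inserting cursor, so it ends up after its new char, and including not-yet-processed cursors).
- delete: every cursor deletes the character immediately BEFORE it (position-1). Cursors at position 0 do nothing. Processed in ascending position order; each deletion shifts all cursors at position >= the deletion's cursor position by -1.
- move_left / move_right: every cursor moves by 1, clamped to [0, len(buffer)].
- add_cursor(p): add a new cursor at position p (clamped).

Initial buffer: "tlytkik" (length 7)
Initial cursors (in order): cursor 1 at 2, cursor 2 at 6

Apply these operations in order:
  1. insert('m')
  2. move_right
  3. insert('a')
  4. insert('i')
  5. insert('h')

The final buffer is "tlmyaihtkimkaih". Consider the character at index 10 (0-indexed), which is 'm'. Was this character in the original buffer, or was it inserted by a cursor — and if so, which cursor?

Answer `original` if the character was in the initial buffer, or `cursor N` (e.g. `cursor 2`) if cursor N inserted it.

After op 1 (insert('m')): buffer="tlmytkimk" (len 9), cursors c1@3 c2@8, authorship ..1....2.
After op 2 (move_right): buffer="tlmytkimk" (len 9), cursors c1@4 c2@9, authorship ..1....2.
After op 3 (insert('a')): buffer="tlmyatkimka" (len 11), cursors c1@5 c2@11, authorship ..1.1...2.2
After op 4 (insert('i')): buffer="tlmyaitkimkai" (len 13), cursors c1@6 c2@13, authorship ..1.11...2.22
After op 5 (insert('h')): buffer="tlmyaihtkimkaih" (len 15), cursors c1@7 c2@15, authorship ..1.111...2.222
Authorship (.=original, N=cursor N): . . 1 . 1 1 1 . . . 2 . 2 2 2
Index 10: author = 2

Answer: cursor 2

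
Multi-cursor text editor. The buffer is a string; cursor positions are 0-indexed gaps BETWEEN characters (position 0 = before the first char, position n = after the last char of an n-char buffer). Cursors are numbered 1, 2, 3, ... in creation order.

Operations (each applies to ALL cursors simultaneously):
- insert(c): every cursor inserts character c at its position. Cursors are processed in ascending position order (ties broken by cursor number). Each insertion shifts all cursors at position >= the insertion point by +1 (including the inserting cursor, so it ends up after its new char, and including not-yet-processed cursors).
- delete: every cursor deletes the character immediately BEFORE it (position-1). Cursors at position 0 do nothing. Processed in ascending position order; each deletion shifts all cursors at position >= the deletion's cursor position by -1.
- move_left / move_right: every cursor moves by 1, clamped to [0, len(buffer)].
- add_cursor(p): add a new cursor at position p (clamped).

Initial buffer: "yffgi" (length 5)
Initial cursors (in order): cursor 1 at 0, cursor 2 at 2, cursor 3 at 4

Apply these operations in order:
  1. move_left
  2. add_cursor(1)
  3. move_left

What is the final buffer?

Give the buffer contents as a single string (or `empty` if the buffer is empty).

Answer: yffgi

Derivation:
After op 1 (move_left): buffer="yffgi" (len 5), cursors c1@0 c2@1 c3@3, authorship .....
After op 2 (add_cursor(1)): buffer="yffgi" (len 5), cursors c1@0 c2@1 c4@1 c3@3, authorship .....
After op 3 (move_left): buffer="yffgi" (len 5), cursors c1@0 c2@0 c4@0 c3@2, authorship .....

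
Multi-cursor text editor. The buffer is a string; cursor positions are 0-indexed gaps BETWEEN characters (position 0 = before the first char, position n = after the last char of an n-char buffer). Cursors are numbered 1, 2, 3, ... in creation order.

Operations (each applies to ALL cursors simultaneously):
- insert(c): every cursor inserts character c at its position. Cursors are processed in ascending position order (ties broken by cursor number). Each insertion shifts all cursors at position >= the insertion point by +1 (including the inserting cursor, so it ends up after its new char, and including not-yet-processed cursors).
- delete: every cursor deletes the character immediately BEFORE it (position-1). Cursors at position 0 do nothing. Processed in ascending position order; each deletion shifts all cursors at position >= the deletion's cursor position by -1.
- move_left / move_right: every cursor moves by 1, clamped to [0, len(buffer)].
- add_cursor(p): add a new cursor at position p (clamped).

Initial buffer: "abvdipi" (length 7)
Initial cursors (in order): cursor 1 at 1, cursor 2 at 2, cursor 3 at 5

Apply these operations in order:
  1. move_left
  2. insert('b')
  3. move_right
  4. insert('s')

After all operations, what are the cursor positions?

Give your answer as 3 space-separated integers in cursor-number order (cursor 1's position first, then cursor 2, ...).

Answer: 3 6 11

Derivation:
After op 1 (move_left): buffer="abvdipi" (len 7), cursors c1@0 c2@1 c3@4, authorship .......
After op 2 (insert('b')): buffer="babbvdbipi" (len 10), cursors c1@1 c2@3 c3@7, authorship 1.2...3...
After op 3 (move_right): buffer="babbvdbipi" (len 10), cursors c1@2 c2@4 c3@8, authorship 1.2...3...
After op 4 (insert('s')): buffer="basbbsvdbispi" (len 13), cursors c1@3 c2@6 c3@11, authorship 1.12.2..3.3..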